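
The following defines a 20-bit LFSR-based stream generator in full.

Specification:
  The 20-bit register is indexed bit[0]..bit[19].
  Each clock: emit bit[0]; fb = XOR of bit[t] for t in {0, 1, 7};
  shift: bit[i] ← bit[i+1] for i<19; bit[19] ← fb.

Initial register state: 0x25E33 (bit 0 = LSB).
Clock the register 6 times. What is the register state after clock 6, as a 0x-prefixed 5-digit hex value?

reg_0 = 0x25E33
clock 1: out=1, reg = 0x12F19
clock 2: out=1, reg = 0x8978C
clock 3: out=0, reg = 0xC4BC6
clock 4: out=0, reg = 0x625E3
clock 5: out=1, reg = 0xB12F1
clock 6: out=1, reg = 0x58978

0x58978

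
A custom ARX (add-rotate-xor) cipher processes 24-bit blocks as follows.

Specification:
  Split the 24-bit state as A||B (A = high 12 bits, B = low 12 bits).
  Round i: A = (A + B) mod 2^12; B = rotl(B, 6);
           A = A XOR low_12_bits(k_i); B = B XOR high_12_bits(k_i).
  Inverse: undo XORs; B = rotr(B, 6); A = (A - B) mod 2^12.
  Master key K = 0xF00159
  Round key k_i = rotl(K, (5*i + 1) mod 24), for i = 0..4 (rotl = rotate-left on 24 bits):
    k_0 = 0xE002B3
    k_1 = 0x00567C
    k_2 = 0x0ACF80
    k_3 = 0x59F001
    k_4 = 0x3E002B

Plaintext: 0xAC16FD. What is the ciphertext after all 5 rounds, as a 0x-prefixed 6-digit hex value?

0x04C481

s_0 = plaintext = 0xAC16FD
s_1 = Round(s_0, k_0) = 0x30D15B
s_2 = Round(s_1, k_1) = 0x2146C0
s_3 = Round(s_2, k_2) = 0x7540B7
s_4 = Round(s_3, k_3) = 0x80A85D
s_5 = Round(s_4, k_4) = 0x04C481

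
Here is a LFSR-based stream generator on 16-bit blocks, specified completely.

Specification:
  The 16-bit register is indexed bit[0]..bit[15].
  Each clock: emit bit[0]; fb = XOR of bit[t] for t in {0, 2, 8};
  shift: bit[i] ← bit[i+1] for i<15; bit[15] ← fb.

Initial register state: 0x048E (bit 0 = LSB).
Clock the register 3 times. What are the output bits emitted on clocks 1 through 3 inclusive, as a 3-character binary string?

reg_0 = 0x048E
clock 1: out=0, reg = 0x8247
clock 2: out=1, reg = 0x4123
clock 3: out=1, reg = 0x2091

011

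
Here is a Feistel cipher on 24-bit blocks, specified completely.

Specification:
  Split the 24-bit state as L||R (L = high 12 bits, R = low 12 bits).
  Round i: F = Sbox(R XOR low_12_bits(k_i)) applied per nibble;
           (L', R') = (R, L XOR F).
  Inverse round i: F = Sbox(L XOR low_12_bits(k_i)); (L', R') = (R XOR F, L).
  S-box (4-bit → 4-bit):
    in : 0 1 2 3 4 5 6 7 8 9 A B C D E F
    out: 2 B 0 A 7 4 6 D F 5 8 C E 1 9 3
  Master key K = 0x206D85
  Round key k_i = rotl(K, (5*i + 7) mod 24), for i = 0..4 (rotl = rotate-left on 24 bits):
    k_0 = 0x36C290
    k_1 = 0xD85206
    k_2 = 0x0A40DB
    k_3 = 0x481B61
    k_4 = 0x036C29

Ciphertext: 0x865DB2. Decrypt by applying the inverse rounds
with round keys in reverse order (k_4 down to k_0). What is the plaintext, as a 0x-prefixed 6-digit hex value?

0xBD4381

s_0 = ciphertext = 0x865DB2
s_1 = InvRound(s_0, k_4) = 0xACC865
s_2 = InvRound(s_1, k_3) = 0x3E4ACC
s_3 = InvRound(s_2, k_2) = 0x06F3E4
s_4 = InvRound(s_3, k_1) = 0x38106F
s_5 = InvRound(s_4, k_0) = 0xBD4381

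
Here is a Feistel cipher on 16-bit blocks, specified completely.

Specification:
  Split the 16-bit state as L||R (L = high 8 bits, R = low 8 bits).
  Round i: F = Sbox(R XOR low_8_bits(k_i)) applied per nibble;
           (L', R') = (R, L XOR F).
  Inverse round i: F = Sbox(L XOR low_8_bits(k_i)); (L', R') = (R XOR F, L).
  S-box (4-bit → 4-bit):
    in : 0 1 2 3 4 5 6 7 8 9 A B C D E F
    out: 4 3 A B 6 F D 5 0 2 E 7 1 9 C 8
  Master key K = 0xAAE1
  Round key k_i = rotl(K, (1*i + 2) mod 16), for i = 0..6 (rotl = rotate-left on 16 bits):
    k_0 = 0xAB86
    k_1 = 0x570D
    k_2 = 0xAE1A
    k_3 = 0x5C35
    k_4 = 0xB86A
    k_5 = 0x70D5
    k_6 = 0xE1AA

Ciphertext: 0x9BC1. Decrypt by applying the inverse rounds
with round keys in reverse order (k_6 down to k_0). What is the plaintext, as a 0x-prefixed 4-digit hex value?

0x5FAC

s_0 = ciphertext = 0x9BC1
s_1 = InvRound(s_0, k_6) = 0x729B
s_2 = InvRound(s_1, k_5) = 0x7E72
s_3 = InvRound(s_2, k_4) = 0x447E
s_4 = InvRound(s_3, k_3) = 0x2D44
s_5 = InvRound(s_4, k_2) = 0xF12D
s_6 = InvRound(s_5, k_1) = 0xACF1
s_7 = InvRound(s_6, k_0) = 0x5FAC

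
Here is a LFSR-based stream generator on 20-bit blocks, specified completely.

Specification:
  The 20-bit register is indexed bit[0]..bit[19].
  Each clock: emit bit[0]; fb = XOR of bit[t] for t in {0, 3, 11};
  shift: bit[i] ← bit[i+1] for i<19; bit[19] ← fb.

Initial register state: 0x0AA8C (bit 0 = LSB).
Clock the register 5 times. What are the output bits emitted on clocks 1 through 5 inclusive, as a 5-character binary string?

00110

reg_0 = 0x0AA8C
clock 1: out=0, reg = 0x05546
clock 2: out=0, reg = 0x02AA3
clock 3: out=1, reg = 0x01551
clock 4: out=1, reg = 0x80AA8
clock 5: out=0, reg = 0x40554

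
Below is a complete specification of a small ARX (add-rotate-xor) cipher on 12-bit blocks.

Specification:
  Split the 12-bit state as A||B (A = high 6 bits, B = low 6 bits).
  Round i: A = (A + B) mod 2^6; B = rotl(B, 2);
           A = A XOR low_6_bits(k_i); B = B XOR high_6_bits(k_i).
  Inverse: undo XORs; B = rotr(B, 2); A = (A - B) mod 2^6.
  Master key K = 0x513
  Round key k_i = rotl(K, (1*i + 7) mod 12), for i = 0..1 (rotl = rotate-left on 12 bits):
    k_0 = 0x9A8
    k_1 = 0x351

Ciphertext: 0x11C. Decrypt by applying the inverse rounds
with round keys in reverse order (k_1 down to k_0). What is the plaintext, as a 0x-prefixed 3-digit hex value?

0xF6C

s_0 = ciphertext = 0x11C
s_1 = InvRound(s_0, k_1) = 0x054
s_2 = InvRound(s_1, k_0) = 0xF6C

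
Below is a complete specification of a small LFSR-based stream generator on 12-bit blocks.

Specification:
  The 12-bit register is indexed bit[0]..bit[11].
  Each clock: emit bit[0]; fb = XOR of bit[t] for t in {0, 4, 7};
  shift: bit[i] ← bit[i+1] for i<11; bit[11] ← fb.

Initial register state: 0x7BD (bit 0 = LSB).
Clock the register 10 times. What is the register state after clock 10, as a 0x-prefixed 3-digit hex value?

reg_0 = 0x7BD
clock 1: out=1, reg = 0xBDE
clock 2: out=0, reg = 0x5EF
clock 3: out=1, reg = 0x2F7
clock 4: out=1, reg = 0x97B
clock 5: out=1, reg = 0x4BD
clock 6: out=1, reg = 0xA5E
clock 7: out=0, reg = 0xD2F
clock 8: out=1, reg = 0xE97
clock 9: out=1, reg = 0xF4B
clock 10: out=1, reg = 0xFA5

0xFA5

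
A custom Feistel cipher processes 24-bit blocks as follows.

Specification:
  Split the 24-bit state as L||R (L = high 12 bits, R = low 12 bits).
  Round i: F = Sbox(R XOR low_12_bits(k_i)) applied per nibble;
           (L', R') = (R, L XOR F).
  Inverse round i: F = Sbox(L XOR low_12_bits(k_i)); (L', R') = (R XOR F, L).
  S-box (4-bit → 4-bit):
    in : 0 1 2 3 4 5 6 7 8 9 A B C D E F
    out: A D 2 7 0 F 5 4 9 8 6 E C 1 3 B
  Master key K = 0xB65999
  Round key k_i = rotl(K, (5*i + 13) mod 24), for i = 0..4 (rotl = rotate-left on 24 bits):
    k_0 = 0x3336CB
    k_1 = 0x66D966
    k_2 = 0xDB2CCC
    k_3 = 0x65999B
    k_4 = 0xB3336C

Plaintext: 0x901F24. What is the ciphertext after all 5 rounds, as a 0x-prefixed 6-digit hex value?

s_0 = plaintext = 0x901F24
s_1 = Round(s_0, k_0) = 0xF2413A
s_2 = Round(s_1, k_1) = 0x13A6D8
s_3 = Round(s_2, k_2) = 0x6D87EA
s_4 = Round(s_3, k_3) = 0x7EA595
s_5 = Round(s_4, k_4) = 0x595252

0x595252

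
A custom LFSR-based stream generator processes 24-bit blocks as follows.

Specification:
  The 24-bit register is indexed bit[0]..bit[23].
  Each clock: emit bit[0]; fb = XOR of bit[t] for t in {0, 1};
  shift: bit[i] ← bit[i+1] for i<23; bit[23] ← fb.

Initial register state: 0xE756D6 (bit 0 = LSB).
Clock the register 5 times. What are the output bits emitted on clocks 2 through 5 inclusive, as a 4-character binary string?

1101

reg_0 = 0xE756D6
clock 1: out=0, reg = 0xF3AB6B
clock 2: out=1, reg = 0x79D5B5
clock 3: out=1, reg = 0xBCEADA
clock 4: out=0, reg = 0xDE756D
clock 5: out=1, reg = 0xEF3AB6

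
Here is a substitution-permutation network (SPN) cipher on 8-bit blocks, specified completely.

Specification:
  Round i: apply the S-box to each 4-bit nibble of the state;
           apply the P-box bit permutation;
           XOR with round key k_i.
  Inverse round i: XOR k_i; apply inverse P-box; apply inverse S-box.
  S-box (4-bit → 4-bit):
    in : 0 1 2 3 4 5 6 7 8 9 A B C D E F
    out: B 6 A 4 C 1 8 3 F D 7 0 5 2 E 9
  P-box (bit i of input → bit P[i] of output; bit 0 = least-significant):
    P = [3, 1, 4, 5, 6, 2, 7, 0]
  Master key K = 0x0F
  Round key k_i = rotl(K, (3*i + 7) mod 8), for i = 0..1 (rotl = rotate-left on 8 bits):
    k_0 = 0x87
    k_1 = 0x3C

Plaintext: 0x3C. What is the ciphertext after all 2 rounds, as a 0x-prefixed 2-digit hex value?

s_0 = plaintext = 0x3C
s_1 = Round(s_0, k_0) = 0x1F
s_2 = Round(s_1, k_1) = 0x90

0x90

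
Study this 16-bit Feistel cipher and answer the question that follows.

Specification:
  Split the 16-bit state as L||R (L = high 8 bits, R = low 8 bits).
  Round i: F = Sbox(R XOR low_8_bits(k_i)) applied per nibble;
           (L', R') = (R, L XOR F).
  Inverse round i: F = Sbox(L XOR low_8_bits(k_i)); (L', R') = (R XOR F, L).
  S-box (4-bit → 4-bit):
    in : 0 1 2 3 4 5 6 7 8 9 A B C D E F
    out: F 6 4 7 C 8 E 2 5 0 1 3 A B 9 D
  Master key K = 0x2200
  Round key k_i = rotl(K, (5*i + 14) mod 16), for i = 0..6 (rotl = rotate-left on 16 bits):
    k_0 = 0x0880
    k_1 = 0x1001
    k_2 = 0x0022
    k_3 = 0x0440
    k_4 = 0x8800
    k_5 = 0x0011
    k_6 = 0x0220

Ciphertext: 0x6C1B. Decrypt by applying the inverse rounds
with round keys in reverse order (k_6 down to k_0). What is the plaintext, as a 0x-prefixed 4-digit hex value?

s_0 = ciphertext = 0x6C1B
s_1 = InvRound(s_0, k_6) = 0xD16C
s_2 = InvRound(s_1, k_5) = 0xC3D1
s_3 = InvRound(s_2, k_4) = 0x76C3
s_4 = InvRound(s_3, k_3) = 0xBD76
s_5 = InvRound(s_4, k_2) = 0x7BBD
s_6 = InvRound(s_5, k_1) = 0x9C7B
s_7 = InvRound(s_6, k_0) = 0x119C

0x119C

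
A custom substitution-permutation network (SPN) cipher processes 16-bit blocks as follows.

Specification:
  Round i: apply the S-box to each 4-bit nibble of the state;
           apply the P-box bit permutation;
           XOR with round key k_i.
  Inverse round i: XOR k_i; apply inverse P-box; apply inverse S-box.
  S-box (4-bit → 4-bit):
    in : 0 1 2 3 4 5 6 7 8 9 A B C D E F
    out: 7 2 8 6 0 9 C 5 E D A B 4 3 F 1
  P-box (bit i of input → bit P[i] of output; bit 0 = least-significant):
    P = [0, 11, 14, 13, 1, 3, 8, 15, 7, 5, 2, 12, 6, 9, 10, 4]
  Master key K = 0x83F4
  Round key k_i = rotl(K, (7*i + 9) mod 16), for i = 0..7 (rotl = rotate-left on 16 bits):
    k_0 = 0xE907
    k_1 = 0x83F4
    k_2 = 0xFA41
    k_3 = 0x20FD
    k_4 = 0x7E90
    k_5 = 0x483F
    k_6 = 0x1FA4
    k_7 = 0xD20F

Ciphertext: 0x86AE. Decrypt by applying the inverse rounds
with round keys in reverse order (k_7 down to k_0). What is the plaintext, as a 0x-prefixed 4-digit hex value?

s_0 = ciphertext = 0x86AE
s_1 = InvRound(s_0, k_7) = 0xCB47
s_2 = InvRound(s_1, k_6) = 0x7B57
s_3 = InvRound(s_2, k_5) = 0xDA32
s_4 = InvRound(s_3, k_4) = 0xCD52
s_5 = InvRound(s_4, k_3) = 0xC0EE
s_6 = InvRound(s_5, k_2) = 0x1EDB
s_7 = InvRound(s_6, k_1) = 0xC8ED
s_8 = InvRound(s_7, k_0) = 0xFD02

0xFD02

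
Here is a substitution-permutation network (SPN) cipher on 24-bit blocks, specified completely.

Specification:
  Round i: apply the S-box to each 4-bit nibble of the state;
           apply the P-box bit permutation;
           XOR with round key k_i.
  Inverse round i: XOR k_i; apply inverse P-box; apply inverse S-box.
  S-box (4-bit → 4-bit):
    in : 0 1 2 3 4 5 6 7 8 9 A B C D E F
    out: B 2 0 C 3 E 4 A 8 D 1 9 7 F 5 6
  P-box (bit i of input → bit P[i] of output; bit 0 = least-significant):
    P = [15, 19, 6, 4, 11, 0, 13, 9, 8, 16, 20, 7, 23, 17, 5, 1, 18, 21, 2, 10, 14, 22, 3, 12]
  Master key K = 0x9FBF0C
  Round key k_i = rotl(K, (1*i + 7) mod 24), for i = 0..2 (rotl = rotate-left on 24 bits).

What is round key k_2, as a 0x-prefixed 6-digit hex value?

K = 0x9FBF0C
k_0 = rotl(K, (1*0+7) mod 24) = rotl(K, 7) = 0xDF864F
k_1 = rotl(K, (1*1+7) mod 24) = rotl(K, 8) = 0xBF0C9F
k_2 = rotl(K, (1*2+7) mod 24) = rotl(K, 9) = 0x7E193F

0x7E193F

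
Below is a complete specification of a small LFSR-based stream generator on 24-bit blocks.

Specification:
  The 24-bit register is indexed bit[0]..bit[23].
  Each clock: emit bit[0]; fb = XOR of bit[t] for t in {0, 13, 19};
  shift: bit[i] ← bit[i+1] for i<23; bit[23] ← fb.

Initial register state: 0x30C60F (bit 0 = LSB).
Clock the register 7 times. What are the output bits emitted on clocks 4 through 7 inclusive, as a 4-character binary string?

reg_0 = 0x30C60F
clock 1: out=1, reg = 0x986307
clock 2: out=1, reg = 0xCC3183
clock 3: out=1, reg = 0xE618C1
clock 4: out=1, reg = 0xF30C60
clock 5: out=0, reg = 0x798630
clock 6: out=0, reg = 0xBCC318
clock 7: out=0, reg = 0xDE618C

1000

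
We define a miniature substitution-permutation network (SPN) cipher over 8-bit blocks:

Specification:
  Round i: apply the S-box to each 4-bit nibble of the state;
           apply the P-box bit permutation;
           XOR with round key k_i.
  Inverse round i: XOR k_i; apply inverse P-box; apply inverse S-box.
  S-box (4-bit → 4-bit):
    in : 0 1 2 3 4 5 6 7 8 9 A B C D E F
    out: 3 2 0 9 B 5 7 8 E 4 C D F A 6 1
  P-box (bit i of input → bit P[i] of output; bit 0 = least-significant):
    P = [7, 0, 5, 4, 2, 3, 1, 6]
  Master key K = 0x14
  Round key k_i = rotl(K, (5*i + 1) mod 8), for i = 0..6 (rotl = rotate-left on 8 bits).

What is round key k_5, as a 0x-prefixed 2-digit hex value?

0x50

K = 0x14
k_0 = rotl(K, (5*0+1) mod 8) = rotl(K, 1) = 0x28
k_1 = rotl(K, (5*1+1) mod 8) = rotl(K, 6) = 0x05
k_2 = rotl(K, (5*2+1) mod 8) = rotl(K, 3) = 0xA0
k_3 = rotl(K, (5*3+1) mod 8) = rotl(K, 0) = 0x14
k_4 = rotl(K, (5*4+1) mod 8) = rotl(K, 5) = 0x82
k_5 = rotl(K, (5*5+1) mod 8) = rotl(K, 2) = 0x50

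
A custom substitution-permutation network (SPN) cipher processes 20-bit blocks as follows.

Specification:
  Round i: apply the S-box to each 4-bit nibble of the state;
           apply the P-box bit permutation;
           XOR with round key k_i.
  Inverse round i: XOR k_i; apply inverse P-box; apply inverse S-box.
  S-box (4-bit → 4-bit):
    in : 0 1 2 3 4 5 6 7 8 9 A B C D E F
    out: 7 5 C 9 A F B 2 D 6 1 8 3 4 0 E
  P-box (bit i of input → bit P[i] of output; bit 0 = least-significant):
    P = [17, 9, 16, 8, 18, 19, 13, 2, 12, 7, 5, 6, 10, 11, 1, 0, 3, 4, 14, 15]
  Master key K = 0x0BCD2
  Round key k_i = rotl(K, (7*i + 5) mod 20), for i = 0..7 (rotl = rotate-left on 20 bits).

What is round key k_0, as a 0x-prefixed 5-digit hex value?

K = 0x0BCD2
k_0 = rotl(K, (7*0+5) mod 20) = rotl(K, 5) = 0x79A41

0x79A41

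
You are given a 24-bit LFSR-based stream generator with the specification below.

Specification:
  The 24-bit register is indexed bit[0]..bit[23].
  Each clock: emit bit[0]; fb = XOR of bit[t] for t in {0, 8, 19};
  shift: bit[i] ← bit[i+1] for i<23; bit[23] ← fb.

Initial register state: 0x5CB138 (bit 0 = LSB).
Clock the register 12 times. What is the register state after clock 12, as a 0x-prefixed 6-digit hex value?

reg_0 = 0x5CB138
clock 1: out=0, reg = 0x2E589C
clock 2: out=0, reg = 0x972C4E
clock 3: out=0, reg = 0x4B9627
clock 4: out=1, reg = 0x25CB13
clock 5: out=1, reg = 0x12E589
clock 6: out=1, reg = 0x0972C4
clock 7: out=0, reg = 0x84B962
clock 8: out=0, reg = 0xC25CB1
clock 9: out=1, reg = 0xE12E58
clock 10: out=0, reg = 0x70972C
clock 11: out=0, reg = 0xB84B96
clock 12: out=0, reg = 0x5C25CB

0x5C25CB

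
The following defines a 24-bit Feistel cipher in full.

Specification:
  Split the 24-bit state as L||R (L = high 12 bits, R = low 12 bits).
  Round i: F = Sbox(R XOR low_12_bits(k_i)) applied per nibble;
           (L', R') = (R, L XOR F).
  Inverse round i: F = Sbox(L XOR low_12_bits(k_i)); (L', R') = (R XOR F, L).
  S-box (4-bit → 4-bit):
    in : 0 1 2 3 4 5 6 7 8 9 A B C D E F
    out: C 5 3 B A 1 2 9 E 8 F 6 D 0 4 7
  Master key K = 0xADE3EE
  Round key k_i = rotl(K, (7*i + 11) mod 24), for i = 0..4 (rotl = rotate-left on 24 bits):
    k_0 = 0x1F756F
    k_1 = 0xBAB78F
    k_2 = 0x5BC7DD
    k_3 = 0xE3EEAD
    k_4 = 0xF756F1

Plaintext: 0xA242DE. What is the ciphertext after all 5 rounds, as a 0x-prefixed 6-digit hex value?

0x74B127

s_0 = plaintext = 0xA242DE
s_1 = Round(s_0, k_0) = 0x2DE341
s_2 = Round(s_1, k_1) = 0x34180A
s_3 = Round(s_2, k_2) = 0x80A448
s_4 = Round(s_3, k_3) = 0x44874B
s_5 = Round(s_4, k_4) = 0x74B127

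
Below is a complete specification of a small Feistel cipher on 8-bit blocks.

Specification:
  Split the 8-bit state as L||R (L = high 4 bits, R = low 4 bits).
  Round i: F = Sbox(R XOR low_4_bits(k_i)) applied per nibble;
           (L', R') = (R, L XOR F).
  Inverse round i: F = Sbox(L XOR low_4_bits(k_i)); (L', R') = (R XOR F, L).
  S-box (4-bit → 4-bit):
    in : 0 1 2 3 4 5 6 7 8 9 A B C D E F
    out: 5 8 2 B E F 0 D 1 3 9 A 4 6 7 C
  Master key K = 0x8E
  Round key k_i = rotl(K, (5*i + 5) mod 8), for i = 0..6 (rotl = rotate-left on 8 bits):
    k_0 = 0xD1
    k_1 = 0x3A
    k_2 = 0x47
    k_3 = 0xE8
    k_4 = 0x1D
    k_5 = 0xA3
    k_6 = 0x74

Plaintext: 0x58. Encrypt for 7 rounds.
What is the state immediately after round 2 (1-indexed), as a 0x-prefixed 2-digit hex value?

0x6C

s_0 = plaintext = 0x58
s_1 = Round(s_0, k_0) = 0x86
s_2 = Round(s_1, k_1) = 0x6C
s_3 = Round(s_2, k_2) = 0xCC
s_4 = Round(s_3, k_3) = 0xC2
s_5 = Round(s_4, k_4) = 0x20
s_6 = Round(s_5, k_5) = 0x09
s_7 = Round(s_6, k_6) = 0x96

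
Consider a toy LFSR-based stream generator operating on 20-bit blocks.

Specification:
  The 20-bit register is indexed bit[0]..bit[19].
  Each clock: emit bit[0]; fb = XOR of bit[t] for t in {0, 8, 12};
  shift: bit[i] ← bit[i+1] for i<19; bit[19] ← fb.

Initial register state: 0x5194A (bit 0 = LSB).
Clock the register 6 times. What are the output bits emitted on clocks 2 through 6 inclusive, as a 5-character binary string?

10100

reg_0 = 0x5194A
clock 1: out=0, reg = 0x28CA5
clock 2: out=1, reg = 0x94652
clock 3: out=0, reg = 0x4A329
clock 4: out=1, reg = 0x25194
clock 5: out=0, reg = 0x128CA
clock 6: out=0, reg = 0x09465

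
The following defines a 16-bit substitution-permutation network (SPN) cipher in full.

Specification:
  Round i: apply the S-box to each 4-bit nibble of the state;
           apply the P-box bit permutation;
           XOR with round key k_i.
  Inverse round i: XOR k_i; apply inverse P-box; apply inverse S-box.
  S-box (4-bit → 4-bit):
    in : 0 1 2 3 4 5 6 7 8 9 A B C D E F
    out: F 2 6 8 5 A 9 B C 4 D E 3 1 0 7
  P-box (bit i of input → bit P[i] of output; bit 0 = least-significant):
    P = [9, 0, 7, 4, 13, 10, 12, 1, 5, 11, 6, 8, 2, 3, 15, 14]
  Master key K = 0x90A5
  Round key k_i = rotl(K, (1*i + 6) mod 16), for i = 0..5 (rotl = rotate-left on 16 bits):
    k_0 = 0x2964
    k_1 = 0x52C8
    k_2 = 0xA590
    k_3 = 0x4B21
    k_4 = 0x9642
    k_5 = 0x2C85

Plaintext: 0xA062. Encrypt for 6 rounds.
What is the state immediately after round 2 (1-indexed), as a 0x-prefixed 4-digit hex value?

0x4BB6

s_0 = plaintext = 0xA062
s_1 = Round(s_0, k_0) = 0xC083
s_2 = Round(s_1, k_1) = 0x4BB6
s_3 = Round(s_2, k_2) = 0x3AC6
s_4 = Round(s_3, k_3) = 0x2C51
s_5 = Round(s_4, k_4) = 0x1A69
s_6 = Round(s_5, k_5) = 0x0D6F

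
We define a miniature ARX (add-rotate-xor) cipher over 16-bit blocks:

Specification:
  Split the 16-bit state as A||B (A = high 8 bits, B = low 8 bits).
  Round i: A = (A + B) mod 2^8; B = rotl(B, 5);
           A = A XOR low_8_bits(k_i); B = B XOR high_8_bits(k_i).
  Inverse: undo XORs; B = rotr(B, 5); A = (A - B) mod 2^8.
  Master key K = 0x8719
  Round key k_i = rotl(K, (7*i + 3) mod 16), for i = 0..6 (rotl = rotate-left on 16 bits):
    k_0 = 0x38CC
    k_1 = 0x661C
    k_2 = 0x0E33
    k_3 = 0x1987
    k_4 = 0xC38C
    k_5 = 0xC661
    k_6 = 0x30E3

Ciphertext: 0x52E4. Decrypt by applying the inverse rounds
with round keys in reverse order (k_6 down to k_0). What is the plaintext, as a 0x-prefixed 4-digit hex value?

s_0 = ciphertext = 0x52E4
s_1 = InvRound(s_0, k_6) = 0x0BA6
s_2 = InvRound(s_1, k_5) = 0x6703
s_3 = InvRound(s_2, k_4) = 0xE506
s_4 = InvRound(s_3, k_3) = 0x6AF8
s_5 = InvRound(s_4, k_2) = 0xA2B7
s_6 = InvRound(s_5, k_1) = 0x308E
s_7 = InvRound(s_6, k_0) = 0x47B5

0x47B5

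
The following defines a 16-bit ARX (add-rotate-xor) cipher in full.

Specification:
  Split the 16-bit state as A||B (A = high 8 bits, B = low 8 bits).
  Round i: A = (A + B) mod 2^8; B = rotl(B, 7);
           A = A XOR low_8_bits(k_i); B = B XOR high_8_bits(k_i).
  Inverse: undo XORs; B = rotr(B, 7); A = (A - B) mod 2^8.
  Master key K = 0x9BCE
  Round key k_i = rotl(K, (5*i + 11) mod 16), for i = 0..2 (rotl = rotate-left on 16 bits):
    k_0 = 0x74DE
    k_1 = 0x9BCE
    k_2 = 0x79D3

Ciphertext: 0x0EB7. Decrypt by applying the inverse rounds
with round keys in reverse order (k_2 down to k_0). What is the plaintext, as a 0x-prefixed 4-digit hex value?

0x6CF0

s_0 = ciphertext = 0x0EB7
s_1 = InvRound(s_0, k_2) = 0x409D
s_2 = InvRound(s_1, k_1) = 0x820C
s_3 = InvRound(s_2, k_0) = 0x6CF0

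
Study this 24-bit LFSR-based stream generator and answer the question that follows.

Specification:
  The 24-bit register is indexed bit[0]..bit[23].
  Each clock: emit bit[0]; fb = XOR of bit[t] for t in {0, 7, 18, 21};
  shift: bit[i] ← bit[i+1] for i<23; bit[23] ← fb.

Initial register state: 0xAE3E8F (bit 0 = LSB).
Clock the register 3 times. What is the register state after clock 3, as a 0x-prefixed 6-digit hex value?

reg_0 = 0xAE3E8F
clock 1: out=1, reg = 0x571F47
clock 2: out=1, reg = 0x2B8FA3
clock 3: out=1, reg = 0x95C7D1

0x95C7D1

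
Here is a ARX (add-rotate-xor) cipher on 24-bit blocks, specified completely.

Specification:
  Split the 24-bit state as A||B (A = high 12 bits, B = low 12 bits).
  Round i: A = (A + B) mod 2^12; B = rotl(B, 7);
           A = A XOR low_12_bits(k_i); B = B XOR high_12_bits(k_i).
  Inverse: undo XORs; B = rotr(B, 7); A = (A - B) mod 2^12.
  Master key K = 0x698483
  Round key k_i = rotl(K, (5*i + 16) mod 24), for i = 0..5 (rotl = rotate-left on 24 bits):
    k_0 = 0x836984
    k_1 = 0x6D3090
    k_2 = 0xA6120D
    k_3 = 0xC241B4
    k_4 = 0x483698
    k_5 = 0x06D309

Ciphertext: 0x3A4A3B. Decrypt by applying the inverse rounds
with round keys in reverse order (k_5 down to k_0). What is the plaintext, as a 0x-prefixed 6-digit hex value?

0xC41004

s_0 = ciphertext = 0x3A4A3B
s_1 = InvRound(s_0, k_5) = 0x5D9AD4
s_2 = InvRound(s_1, k_4) = 0x845AFC
s_3 = InvRound(s_2, k_3) = 0xEE4B0D
s_4 = InvRound(s_3, k_2) = 0xF67D82
s_5 = InvRound(s_4, k_1) = 0x5C1A36
s_6 = InvRound(s_5, k_0) = 0xC41004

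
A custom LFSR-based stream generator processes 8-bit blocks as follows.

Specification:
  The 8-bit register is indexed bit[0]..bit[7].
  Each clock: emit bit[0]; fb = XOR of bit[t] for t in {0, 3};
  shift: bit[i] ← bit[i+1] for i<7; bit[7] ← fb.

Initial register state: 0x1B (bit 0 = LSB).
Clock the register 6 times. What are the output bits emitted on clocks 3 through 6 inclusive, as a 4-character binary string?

reg_0 = 0x1B
clock 1: out=1, reg = 0x0D
clock 2: out=1, reg = 0x06
clock 3: out=0, reg = 0x03
clock 4: out=1, reg = 0x81
clock 5: out=1, reg = 0xC0
clock 6: out=0, reg = 0x60

0110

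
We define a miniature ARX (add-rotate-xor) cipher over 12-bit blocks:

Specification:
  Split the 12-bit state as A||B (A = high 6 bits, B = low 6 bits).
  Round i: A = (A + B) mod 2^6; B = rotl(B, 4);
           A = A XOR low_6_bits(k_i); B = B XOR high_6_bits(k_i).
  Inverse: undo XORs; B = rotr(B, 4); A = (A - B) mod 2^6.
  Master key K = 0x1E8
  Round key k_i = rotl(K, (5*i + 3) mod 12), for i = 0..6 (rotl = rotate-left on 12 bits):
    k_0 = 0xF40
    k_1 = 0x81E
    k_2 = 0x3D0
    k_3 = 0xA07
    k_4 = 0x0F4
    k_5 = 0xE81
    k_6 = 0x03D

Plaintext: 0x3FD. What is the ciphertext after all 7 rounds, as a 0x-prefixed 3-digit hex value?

0x059

s_0 = plaintext = 0x3FD
s_1 = Round(s_0, k_0) = 0x322
s_2 = Round(s_1, k_1) = 0xC08
s_3 = Round(s_2, k_2) = 0xA0D
s_4 = Round(s_3, k_3) = 0xCBB
s_5 = Round(s_4, k_4) = 0x67D
s_6 = Round(s_5, k_5) = 0x5E5
s_7 = Round(s_6, k_6) = 0x059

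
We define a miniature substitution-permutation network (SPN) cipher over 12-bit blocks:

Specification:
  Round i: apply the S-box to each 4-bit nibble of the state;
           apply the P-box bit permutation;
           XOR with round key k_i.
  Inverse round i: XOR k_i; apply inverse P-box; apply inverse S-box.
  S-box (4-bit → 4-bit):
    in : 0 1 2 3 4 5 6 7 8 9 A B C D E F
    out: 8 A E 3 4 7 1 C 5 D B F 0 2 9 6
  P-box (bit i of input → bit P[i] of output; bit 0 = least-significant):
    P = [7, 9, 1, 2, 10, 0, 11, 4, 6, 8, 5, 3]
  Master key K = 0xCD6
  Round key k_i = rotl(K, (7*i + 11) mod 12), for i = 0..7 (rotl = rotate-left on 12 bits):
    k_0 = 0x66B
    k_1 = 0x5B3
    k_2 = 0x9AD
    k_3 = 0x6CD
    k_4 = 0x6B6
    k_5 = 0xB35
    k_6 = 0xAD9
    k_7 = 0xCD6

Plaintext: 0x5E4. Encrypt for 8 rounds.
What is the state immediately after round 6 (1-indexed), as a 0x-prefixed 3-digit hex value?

s_0 = plaintext = 0x5E4
s_1 = Round(s_0, k_0) = 0x319
s_2 = Round(s_1, k_1) = 0x464
s_3 = Round(s_2, k_2) = 0xD8F
s_4 = Round(s_3, k_3) = 0x9CF
s_5 = Round(s_4, k_4) = 0x4DC
s_6 = Round(s_5, k_5) = 0xB14
s_7 = Round(s_6, k_6) = 0xBA2
s_8 = Round(s_7, k_7) = 0xBA9

0xB14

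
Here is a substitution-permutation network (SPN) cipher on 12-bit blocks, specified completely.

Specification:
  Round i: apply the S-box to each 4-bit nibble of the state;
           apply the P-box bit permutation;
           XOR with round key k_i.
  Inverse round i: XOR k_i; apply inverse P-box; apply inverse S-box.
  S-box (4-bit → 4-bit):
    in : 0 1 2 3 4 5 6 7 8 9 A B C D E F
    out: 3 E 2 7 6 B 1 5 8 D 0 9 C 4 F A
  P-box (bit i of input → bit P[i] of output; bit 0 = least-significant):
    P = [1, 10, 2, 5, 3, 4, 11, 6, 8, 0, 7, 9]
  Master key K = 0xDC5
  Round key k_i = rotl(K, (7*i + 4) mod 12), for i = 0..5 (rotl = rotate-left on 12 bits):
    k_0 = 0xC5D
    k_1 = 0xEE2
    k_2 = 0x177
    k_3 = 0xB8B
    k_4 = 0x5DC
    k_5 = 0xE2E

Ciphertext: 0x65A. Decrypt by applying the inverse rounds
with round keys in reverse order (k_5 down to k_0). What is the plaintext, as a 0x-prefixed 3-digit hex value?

0x580

s_0 = ciphertext = 0x65A
s_1 = InvRound(s_0, k_5) = 0xA1C
s_2 = InvRound(s_1, k_4) = 0x9C2
s_3 = InvRound(s_2, k_3) = 0xFBA
s_4 = InvRound(s_3, k_2) = 0x194
s_5 = InvRound(s_4, k_1) = 0xB1E
s_6 = InvRound(s_5, k_0) = 0x580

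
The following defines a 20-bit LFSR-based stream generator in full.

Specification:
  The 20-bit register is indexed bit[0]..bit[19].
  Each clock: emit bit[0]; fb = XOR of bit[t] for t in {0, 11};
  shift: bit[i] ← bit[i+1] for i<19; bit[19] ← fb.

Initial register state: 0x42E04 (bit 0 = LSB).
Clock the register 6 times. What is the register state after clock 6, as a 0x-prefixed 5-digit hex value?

reg_0 = 0x42E04
clock 1: out=0, reg = 0xA1702
clock 2: out=0, reg = 0x50B81
clock 3: out=1, reg = 0x285C0
clock 4: out=0, reg = 0x142E0
clock 5: out=0, reg = 0x0A170
clock 6: out=0, reg = 0x050B8

0x050B8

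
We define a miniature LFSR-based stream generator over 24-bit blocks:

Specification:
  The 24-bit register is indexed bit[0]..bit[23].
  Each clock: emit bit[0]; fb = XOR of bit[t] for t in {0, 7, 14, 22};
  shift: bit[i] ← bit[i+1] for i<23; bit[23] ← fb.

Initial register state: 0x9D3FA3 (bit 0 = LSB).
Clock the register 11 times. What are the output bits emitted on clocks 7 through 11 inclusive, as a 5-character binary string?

reg_0 = 0x9D3FA3
clock 1: out=1, reg = 0x4E9FD1
clock 2: out=1, reg = 0xA74FE8
clock 3: out=0, reg = 0x53A7F4
clock 4: out=0, reg = 0x29D3FA
clock 5: out=0, reg = 0x14E9FD
clock 6: out=1, reg = 0x8A74FE
clock 7: out=0, reg = 0x453A7F
clock 8: out=1, reg = 0x229D3F
clock 9: out=1, reg = 0x914E9F
clock 10: out=1, reg = 0xC8A74F
clock 11: out=1, reg = 0x6453A7

01111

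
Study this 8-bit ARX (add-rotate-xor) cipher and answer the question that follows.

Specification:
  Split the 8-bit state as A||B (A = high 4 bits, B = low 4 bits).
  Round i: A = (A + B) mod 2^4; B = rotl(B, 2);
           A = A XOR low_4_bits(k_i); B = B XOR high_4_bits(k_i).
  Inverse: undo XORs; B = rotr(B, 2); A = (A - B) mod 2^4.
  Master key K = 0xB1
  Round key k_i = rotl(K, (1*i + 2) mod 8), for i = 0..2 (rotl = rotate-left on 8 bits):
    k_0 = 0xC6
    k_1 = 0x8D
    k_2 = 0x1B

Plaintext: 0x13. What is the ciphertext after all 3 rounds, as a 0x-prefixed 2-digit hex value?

s_0 = plaintext = 0x13
s_1 = Round(s_0, k_0) = 0x20
s_2 = Round(s_1, k_1) = 0xF8
s_3 = Round(s_2, k_2) = 0xC3

0xC3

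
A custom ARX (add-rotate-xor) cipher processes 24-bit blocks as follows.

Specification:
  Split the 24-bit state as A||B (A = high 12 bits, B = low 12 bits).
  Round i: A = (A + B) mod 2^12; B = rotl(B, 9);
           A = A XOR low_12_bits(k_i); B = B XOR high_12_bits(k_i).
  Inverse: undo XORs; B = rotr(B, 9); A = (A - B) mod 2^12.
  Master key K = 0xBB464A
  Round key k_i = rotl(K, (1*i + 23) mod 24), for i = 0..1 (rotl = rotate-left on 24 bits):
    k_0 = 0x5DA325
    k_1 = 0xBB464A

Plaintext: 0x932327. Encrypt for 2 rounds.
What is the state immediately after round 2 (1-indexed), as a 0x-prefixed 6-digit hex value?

0xD706C3

s_0 = plaintext = 0x932327
s_1 = Round(s_0, k_0) = 0xF7CBBE
s_2 = Round(s_1, k_1) = 0xD706C3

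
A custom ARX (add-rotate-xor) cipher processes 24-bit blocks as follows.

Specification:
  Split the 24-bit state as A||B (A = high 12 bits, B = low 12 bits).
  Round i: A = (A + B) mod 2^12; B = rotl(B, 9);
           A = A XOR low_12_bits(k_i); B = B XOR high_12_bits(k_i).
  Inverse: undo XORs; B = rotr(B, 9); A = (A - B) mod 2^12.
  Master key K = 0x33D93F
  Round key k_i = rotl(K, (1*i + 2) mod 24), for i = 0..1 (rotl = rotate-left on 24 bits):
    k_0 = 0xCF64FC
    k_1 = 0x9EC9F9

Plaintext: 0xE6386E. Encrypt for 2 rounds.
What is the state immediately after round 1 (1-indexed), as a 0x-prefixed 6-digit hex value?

0x22D1FB

s_0 = plaintext = 0xE6386E
s_1 = Round(s_0, k_0) = 0x22D1FB
s_2 = Round(s_1, k_1) = 0xDD1FD3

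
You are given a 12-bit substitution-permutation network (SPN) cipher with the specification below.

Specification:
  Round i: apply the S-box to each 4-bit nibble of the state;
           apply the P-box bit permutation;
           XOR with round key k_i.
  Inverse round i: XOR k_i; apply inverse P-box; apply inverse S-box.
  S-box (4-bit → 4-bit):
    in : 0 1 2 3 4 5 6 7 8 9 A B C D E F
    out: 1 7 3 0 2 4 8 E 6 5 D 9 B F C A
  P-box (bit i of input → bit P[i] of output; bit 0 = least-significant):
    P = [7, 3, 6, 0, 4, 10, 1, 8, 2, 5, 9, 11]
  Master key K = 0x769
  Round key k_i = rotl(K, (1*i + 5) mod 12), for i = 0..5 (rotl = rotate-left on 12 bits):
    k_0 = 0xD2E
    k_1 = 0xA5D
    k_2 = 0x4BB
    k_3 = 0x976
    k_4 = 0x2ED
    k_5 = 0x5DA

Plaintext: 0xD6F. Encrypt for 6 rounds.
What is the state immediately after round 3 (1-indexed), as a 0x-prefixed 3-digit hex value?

0x056

s_0 = plaintext = 0xD6F
s_1 = Round(s_0, k_0) = 0x603
s_2 = Round(s_1, k_1) = 0x24D
s_3 = Round(s_2, k_2) = 0x056
s_4 = Round(s_3, k_3) = 0x971
s_5 = Round(s_4, k_4) = 0x523
s_6 = Round(s_5, k_5) = 0x3CA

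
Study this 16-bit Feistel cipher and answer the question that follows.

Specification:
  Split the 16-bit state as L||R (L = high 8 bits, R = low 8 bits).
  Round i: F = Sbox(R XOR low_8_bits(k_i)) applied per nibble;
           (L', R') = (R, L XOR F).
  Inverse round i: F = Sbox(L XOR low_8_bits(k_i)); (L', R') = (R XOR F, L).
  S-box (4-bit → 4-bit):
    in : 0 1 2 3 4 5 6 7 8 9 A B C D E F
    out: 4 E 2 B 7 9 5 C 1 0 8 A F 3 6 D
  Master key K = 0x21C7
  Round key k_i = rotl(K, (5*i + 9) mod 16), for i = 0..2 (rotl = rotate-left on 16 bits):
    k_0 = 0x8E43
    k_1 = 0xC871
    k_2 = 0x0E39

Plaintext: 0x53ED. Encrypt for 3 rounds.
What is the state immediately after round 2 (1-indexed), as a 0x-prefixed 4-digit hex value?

s_0 = plaintext = 0x53ED
s_1 = Round(s_0, k_0) = 0xEDD5
s_2 = Round(s_1, k_1) = 0xD56A
s_3 = Round(s_2, k_2) = 0x6A4E

0xD56A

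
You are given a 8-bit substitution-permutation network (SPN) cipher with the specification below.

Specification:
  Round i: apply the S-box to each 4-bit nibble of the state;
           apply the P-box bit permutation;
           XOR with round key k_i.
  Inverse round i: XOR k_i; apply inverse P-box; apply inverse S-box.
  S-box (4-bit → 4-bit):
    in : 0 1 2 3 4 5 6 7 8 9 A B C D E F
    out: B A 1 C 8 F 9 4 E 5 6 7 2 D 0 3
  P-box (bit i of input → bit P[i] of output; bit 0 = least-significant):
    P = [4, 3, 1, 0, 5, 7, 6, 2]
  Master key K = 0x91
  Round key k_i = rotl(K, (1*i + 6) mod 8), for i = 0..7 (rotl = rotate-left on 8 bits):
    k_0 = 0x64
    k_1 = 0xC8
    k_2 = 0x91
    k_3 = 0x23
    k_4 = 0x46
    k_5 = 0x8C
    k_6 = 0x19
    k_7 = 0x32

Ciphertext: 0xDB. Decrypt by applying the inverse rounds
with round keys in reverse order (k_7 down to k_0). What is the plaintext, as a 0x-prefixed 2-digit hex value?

0x28

s_0 = ciphertext = 0xDB
s_1 = InvRound(s_0, k_7) = 0xB1
s_2 = InvRound(s_1, k_6) = 0xFC
s_3 = InvRound(s_2, k_5) = 0x92
s_4 = InvRound(s_3, k_4) = 0x82
s_5 = InvRound(s_4, k_3) = 0xF4
s_6 = InvRound(s_5, k_2) = 0xD4
s_7 = InvRound(s_6, k_1) = 0x4F
s_8 = InvRound(s_7, k_0) = 0x28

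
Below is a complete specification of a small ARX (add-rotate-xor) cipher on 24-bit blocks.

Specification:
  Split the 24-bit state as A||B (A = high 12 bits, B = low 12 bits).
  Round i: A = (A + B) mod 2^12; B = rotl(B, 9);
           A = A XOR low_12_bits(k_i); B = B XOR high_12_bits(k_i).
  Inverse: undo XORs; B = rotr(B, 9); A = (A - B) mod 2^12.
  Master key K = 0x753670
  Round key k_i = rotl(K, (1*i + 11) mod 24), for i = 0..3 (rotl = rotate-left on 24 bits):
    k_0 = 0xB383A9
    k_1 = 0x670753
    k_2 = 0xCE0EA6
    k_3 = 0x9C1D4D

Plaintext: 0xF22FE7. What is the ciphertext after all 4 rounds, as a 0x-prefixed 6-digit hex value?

s_0 = plaintext = 0xF22FE7
s_1 = Round(s_0, k_0) = 0xCA04C4
s_2 = Round(s_1, k_1) = 0x637EE8
s_3 = Round(s_2, k_2) = 0xBB9D3D
s_4 = Round(s_3, k_3) = 0x5BB266

0x5BB266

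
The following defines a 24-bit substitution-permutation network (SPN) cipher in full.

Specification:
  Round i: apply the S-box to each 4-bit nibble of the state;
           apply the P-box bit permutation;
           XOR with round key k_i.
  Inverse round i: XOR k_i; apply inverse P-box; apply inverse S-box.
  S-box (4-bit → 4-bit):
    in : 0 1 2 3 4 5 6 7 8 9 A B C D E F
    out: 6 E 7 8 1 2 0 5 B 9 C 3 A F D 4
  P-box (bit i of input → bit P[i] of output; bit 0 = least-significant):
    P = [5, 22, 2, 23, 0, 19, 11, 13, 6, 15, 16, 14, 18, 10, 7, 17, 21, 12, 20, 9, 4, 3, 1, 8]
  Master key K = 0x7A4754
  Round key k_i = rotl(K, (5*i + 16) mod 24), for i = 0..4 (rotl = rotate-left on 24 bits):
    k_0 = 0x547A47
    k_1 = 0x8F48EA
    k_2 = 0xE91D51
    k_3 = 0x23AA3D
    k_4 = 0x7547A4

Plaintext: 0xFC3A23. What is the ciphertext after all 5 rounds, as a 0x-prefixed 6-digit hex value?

s_0 = plaintext = 0xFC3A23
s_1 = Round(s_0, k_0) = 0xDF2044
s_2 = Round(s_1, k_1) = 0x9ACD51
s_3 = Round(s_2, k_2) = 0x32DA05
s_4 = Round(s_3, k_3) = 0x5CF7BD
s_5 = Round(s_4, k_4) = 0xBC5549

0xBC5549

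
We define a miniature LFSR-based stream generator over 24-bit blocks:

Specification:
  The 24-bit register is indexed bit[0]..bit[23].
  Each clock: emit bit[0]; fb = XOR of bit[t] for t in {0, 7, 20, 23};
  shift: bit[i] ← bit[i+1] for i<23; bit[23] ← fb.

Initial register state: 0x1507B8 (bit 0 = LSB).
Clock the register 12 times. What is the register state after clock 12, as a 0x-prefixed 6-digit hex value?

reg_0 = 0x1507B8
clock 1: out=0, reg = 0x0A83DC
clock 2: out=0, reg = 0x8541EE
clock 3: out=0, reg = 0x42A0F7
clock 4: out=1, reg = 0x21507B
clock 5: out=1, reg = 0x90A83D
clock 6: out=1, reg = 0xC8541E
clock 7: out=0, reg = 0xE42A0F
clock 8: out=1, reg = 0x721507
clock 9: out=1, reg = 0x390A83
clock 10: out=1, reg = 0x9C8541
clock 11: out=1, reg = 0xCE42A0
clock 12: out=0, reg = 0x672150

0x672150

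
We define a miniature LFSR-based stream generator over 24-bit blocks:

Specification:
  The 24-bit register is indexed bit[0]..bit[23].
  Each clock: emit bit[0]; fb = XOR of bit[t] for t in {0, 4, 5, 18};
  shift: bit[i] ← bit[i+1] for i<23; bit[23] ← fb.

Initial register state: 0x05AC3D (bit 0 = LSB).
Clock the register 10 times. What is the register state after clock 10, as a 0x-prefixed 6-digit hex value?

reg_0 = 0x05AC3D
clock 1: out=1, reg = 0x02D61E
clock 2: out=0, reg = 0x816B0F
clock 3: out=1, reg = 0xC0B587
clock 4: out=1, reg = 0xE05AC3
clock 5: out=1, reg = 0xF02D61
clock 6: out=1, reg = 0x7816B0
clock 7: out=0, reg = 0x3C0B58
clock 8: out=0, reg = 0x1E05AC
clock 9: out=0, reg = 0x0F02D6
clock 10: out=0, reg = 0x07816B

0x07816B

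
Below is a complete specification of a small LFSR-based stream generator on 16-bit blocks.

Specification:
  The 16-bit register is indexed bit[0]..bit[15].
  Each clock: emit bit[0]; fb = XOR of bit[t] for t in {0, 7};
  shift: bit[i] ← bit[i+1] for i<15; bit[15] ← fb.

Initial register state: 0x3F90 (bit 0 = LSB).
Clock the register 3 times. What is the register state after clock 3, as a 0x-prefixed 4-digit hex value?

0xE7F2

reg_0 = 0x3F90
clock 1: out=0, reg = 0x9FC8
clock 2: out=0, reg = 0xCFE4
clock 3: out=0, reg = 0xE7F2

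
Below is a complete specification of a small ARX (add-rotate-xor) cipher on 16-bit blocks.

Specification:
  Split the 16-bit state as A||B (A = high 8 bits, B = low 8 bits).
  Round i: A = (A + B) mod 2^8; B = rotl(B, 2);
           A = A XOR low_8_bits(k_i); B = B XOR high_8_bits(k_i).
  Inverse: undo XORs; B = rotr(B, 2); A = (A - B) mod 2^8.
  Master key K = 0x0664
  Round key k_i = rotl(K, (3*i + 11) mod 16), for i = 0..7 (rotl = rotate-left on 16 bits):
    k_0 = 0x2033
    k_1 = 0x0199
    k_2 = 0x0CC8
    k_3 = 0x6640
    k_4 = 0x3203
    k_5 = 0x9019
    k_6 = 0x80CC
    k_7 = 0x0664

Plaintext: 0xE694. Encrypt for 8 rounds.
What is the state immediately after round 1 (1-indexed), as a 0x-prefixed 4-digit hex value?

0x4972

s_0 = plaintext = 0xE694
s_1 = Round(s_0, k_0) = 0x4972
s_2 = Round(s_1, k_1) = 0x22C8
s_3 = Round(s_2, k_2) = 0x222F
s_4 = Round(s_3, k_3) = 0x11DA
s_5 = Round(s_4, k_4) = 0xE859
s_6 = Round(s_5, k_5) = 0x58F5
s_7 = Round(s_6, k_6) = 0x8157
s_8 = Round(s_7, k_7) = 0xBC5B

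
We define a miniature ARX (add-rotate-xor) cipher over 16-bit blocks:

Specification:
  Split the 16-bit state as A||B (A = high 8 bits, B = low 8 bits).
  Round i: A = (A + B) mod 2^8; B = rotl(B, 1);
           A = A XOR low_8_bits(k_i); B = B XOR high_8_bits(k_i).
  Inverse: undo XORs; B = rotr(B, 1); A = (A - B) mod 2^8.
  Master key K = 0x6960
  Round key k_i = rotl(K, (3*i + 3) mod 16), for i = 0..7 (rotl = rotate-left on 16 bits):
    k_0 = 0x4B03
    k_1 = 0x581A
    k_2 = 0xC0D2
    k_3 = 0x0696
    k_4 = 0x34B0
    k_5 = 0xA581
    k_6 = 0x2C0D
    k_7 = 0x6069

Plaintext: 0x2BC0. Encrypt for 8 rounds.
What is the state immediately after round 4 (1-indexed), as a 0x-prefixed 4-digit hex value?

s_0 = plaintext = 0x2BC0
s_1 = Round(s_0, k_0) = 0xE8CA
s_2 = Round(s_1, k_1) = 0xA8CD
s_3 = Round(s_2, k_2) = 0xA75B
s_4 = Round(s_3, k_3) = 0x94B0
s_5 = Round(s_4, k_4) = 0xF455
s_6 = Round(s_5, k_5) = 0xC80F
s_7 = Round(s_6, k_6) = 0xDA32
s_8 = Round(s_7, k_7) = 0x6504

0x94B0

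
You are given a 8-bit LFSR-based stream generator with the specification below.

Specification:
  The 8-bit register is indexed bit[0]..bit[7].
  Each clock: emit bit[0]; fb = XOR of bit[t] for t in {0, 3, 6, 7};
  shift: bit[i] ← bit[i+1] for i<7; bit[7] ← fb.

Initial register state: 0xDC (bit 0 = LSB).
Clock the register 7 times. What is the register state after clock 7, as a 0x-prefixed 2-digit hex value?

reg_0 = 0xDC
clock 1: out=0, reg = 0xEE
clock 2: out=0, reg = 0xF7
clock 3: out=1, reg = 0xFB
clock 4: out=1, reg = 0x7D
clock 5: out=1, reg = 0xBE
clock 6: out=0, reg = 0x5F
clock 7: out=1, reg = 0xAF

0xAF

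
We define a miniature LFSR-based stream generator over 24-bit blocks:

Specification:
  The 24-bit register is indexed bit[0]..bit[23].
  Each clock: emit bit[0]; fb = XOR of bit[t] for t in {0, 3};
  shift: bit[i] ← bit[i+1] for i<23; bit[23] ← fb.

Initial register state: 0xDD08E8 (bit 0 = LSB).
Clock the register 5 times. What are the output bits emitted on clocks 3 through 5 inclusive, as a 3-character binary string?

010

reg_0 = 0xDD08E8
clock 1: out=0, reg = 0xEE8474
clock 2: out=0, reg = 0x77423A
clock 3: out=0, reg = 0xBBA11D
clock 4: out=1, reg = 0x5DD08E
clock 5: out=0, reg = 0xAEE847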